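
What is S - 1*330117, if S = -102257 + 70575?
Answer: -361799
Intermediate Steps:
S = -31682
S - 1*330117 = -31682 - 1*330117 = -31682 - 330117 = -361799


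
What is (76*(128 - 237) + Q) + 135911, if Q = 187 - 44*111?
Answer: 122930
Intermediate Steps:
Q = -4697 (Q = 187 - 4884 = -4697)
(76*(128 - 237) + Q) + 135911 = (76*(128 - 237) - 4697) + 135911 = (76*(-109) - 4697) + 135911 = (-8284 - 4697) + 135911 = -12981 + 135911 = 122930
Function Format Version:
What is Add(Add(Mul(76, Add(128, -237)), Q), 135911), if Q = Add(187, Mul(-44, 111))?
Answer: 122930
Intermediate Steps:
Q = -4697 (Q = Add(187, -4884) = -4697)
Add(Add(Mul(76, Add(128, -237)), Q), 135911) = Add(Add(Mul(76, Add(128, -237)), -4697), 135911) = Add(Add(Mul(76, -109), -4697), 135911) = Add(Add(-8284, -4697), 135911) = Add(-12981, 135911) = 122930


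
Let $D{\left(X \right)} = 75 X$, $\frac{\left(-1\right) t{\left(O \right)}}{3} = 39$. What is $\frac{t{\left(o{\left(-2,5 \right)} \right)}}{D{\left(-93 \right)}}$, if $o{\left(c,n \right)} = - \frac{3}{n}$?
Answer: $\frac{13}{775} \approx 0.016774$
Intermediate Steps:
$t{\left(O \right)} = -117$ ($t{\left(O \right)} = \left(-3\right) 39 = -117$)
$\frac{t{\left(o{\left(-2,5 \right)} \right)}}{D{\left(-93 \right)}} = - \frac{117}{75 \left(-93\right)} = - \frac{117}{-6975} = \left(-117\right) \left(- \frac{1}{6975}\right) = \frac{13}{775}$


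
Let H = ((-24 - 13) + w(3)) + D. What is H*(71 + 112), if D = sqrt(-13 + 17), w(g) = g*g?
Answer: -4758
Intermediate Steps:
w(g) = g**2
D = 2 (D = sqrt(4) = 2)
H = -26 (H = ((-24 - 13) + 3**2) + 2 = (-37 + 9) + 2 = -28 + 2 = -26)
H*(71 + 112) = -26*(71 + 112) = -26*183 = -4758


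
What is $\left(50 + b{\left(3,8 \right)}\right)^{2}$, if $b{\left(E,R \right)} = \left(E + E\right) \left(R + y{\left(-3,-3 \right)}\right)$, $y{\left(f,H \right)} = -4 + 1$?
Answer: $6400$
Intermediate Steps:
$y{\left(f,H \right)} = -3$
$b{\left(E,R \right)} = 2 E \left(-3 + R\right)$ ($b{\left(E,R \right)} = \left(E + E\right) \left(R - 3\right) = 2 E \left(-3 + R\right)$)
$\left(50 + b{\left(3,8 \right)}\right)^{2} = \left(50 + 2 \cdot 3 \left(-3 + 8\right)\right)^{2} = \left(50 + 2 \cdot 3 \cdot 5\right)^{2} = \left(50 + 30\right)^{2} = 80^{2} = 6400$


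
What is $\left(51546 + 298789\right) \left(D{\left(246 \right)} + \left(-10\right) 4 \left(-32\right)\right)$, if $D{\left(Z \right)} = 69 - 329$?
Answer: $357341700$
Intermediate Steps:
$D{\left(Z \right)} = -260$ ($D{\left(Z \right)} = 69 - 329 = -260$)
$\left(51546 + 298789\right) \left(D{\left(246 \right)} + \left(-10\right) 4 \left(-32\right)\right) = \left(51546 + 298789\right) \left(-260 + \left(-10\right) 4 \left(-32\right)\right) = 350335 \left(-260 - -1280\right) = 350335 \left(-260 + 1280\right) = 350335 \cdot 1020 = 357341700$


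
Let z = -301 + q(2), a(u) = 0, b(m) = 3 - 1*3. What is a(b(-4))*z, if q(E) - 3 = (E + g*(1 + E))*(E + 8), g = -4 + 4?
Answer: 0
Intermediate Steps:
g = 0
b(m) = 0 (b(m) = 3 - 3 = 0)
q(E) = 3 + E*(8 + E) (q(E) = 3 + (E + 0*(1 + E))*(E + 8) = 3 + (E + 0)*(8 + E) = 3 + E*(8 + E))
z = -278 (z = -301 + (3 + 2² + 8*2) = -301 + (3 + 4 + 16) = -301 + 23 = -278)
a(b(-4))*z = 0*(-278) = 0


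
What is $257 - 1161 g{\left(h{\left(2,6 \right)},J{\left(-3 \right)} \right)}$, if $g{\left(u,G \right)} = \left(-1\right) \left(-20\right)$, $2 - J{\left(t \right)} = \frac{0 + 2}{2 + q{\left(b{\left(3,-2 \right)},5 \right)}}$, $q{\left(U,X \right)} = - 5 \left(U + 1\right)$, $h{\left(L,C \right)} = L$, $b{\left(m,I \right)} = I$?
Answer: $-22963$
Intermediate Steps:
$q{\left(U,X \right)} = -5 - 5 U$ ($q{\left(U,X \right)} = - 5 \left(1 + U\right) = -5 - 5 U$)
$J{\left(t \right)} = \frac{12}{7}$ ($J{\left(t \right)} = 2 - \frac{0 + 2}{2 - -5} = 2 - \frac{2}{2 + \left(-5 + 10\right)} = 2 - \frac{2}{2 + 5} = 2 - \frac{2}{7} = \frac{12}{7}$)
$g{\left(u,G \right)} = 20$
$257 - 1161 g{\left(h{\left(2,6 \right)},J{\left(-3 \right)} \right)} = 257 - 23220 = -22963$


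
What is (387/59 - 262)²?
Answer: 227135041/3481 ≈ 65250.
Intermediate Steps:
(387/59 - 262)² = (-15071/59)² = 227135041/3481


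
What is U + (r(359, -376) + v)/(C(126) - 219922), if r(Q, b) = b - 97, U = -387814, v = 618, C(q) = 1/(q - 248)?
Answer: -2081047545496/5366097 ≈ -3.8781e+5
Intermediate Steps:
C(q) = 1/(-248 + q)
r(Q, b) = -97 + b
U + (r(359, -376) + v)/(C(126) - 219922) = -387814 + ((-97 - 376) + 618)/(1/(-248 + 126) - 219922) = -387814 + (-473 + 618)/(1/(-122) - 219922) = -387814 + 145/(-1/122 - 219922) = -387814 + 145/(-26830485/122) = -387814 + 145*(-122/26830485) = -387814 - 3538/5366097 = -2081047545496/5366097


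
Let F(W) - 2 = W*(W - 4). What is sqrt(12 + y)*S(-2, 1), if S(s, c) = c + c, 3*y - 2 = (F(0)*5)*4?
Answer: 2*sqrt(26) ≈ 10.198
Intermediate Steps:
F(W) = 2 + W*(-4 + W) (F(W) = 2 + W*(W - 4) = 2 + W*(-4 + W))
y = 14 (y = 2/3 + (((2 + 0**2 - 4*0)*5)*4)/3 = 2/3 + (((2 + 0 + 0)*5)*4)/3 = 2/3 + ((2*5)*4)/3 = 2/3 + (10*4)/3 = 2/3 + (1/3)*40 = 2/3 + 40/3 = 14)
S(s, c) = 2*c
sqrt(12 + y)*S(-2, 1) = sqrt(12 + 14)*(2*1) = sqrt(26)*2 = 2*sqrt(26)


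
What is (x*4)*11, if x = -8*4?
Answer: -1408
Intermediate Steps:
x = -32
(x*4)*11 = -32*4*11 = -128*11 = -1408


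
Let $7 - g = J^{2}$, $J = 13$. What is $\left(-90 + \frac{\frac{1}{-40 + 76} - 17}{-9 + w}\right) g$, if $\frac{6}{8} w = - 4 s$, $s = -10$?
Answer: $\frac{3894777}{266} \approx 14642.0$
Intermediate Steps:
$g = -162$ ($g = 7 - 13^{2} = 7 - 169 = -162$)
$w = \frac{160}{3}$ ($w = \frac{4 \left(\left(-4\right) \left(-10\right)\right)}{3} = \frac{4}{3} \cdot 40 = \frac{160}{3} \approx 53.333$)
$\left(-90 + \frac{\frac{1}{-40 + 76} - 17}{-9 + w}\right) g = \left(-90 + \frac{\frac{1}{-40 + 76} - 17}{-9 + \frac{160}{3}}\right) \left(-162\right) = \left(-90 + \frac{\frac{1}{36} - 17}{\frac{133}{3}}\right) \left(-162\right) = \left(-90 + \left(\frac{1}{36} - 17\right) \frac{3}{133}\right) \left(-162\right) = \left(-90 - \frac{611}{1596}\right) \left(-162\right) = \left(- \frac{144251}{1596}\right) \left(-162\right) = \frac{3894777}{266}$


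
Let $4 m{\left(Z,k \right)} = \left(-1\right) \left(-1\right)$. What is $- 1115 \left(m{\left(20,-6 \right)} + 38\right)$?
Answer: $- \frac{170595}{4} \approx -42649.0$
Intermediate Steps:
$m{\left(Z,k \right)} = \frac{1}{4}$ ($m{\left(Z,k \right)} = \frac{\left(-1\right) \left(-1\right)}{4} = \frac{1}{4} \cdot 1 = \frac{1}{4}$)
$- 1115 \left(m{\left(20,-6 \right)} + 38\right) = - 1115 \left(\frac{1}{4} + 38\right) = \left(-1115\right) \frac{153}{4} = - \frac{170595}{4}$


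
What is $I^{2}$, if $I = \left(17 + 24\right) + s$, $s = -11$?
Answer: $900$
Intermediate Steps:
$I = 30$ ($I = \left(17 + 24\right) - 11 = 41 - 11 = 30$)
$I^{2} = 30^{2} = 900$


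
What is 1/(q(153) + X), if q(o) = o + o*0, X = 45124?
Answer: 1/45277 ≈ 2.2086e-5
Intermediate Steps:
q(o) = o (q(o) = o + 0 = o)
1/(q(153) + X) = 1/(153 + 45124) = 1/45277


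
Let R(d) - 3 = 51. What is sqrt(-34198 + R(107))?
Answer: 4*I*sqrt(2134) ≈ 184.78*I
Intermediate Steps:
R(d) = 54 (R(d) = 3 + 51 = 54)
sqrt(-34198 + R(107)) = sqrt(-34198 + 54) = sqrt(-34144) = 4*I*sqrt(2134)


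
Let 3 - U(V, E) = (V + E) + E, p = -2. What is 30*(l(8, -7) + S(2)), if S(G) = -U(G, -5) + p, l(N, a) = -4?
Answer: -510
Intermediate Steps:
U(V, E) = 3 - V - 2*E (U(V, E) = 3 - ((V + E) + E) = 3 - ((E + V) + E) = 3 - (V + 2*E) = 3 + (-V - 2*E) = 3 - V - 2*E)
S(G) = -15 + G (S(G) = -(3 - G - 2*(-5)) - 2 = -(3 - G + 10) - 2 = -(13 - G) - 2 = (-13 + G) - 2 = -15 + G)
30*(l(8, -7) + S(2)) = 30*(-4 + (-15 + 2)) = 30*(-4 - 13) = 30*(-17) = -510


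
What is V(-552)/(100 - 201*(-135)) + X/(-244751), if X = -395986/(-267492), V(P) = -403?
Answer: -1015183279961/68578708880370 ≈ -0.014803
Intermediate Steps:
X = 197993/133746 (X = -395986*(-1/267492) = 197993/133746 ≈ 1.4804)
V(-552)/(100 - 201*(-135)) + X/(-244751) = -403/(100 - 201*(-135)) + (197993/133746)/(-244751) = -403/(100 + 27135) + (197993/133746)*(-1/244751) = -403/27235 - 197993/32734467246 = -403*1/27235 - 197993/32734467246 = -31/2095 - 197993/32734467246 = -1015183279961/68578708880370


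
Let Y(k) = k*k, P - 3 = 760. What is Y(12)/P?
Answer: 144/763 ≈ 0.18873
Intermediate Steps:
P = 763 (P = 3 + 760 = 763)
Y(k) = k**2
Y(12)/P = 12**2/763 = 144*(1/763) = 144/763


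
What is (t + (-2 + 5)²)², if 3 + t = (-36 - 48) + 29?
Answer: 2401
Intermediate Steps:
t = -58 (t = -3 + ((-36 - 48) + 29) = -3 + (-84 + 29) = -3 - 55 = -58)
(t + (-2 + 5)²)² = (-58 + (-2 + 5)²)² = (-58 + 3²)² = (-58 + 9)² = (-49)² = 2401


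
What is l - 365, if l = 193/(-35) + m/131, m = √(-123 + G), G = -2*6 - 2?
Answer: -12968/35 + I*√137/131 ≈ -370.51 + 0.089349*I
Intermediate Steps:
G = -14 (G = -12 - 2 = -14)
m = I*√137 (m = √(-123 - 14) = √(-137) = I*√137 ≈ 11.705*I)
l = -193/35 + I*√137/131 (l = 193/(-35) + (I*√137)/131 = 193*(-1/35) + (I*√137)*(1/131) = -193/35 + I*√137/131 ≈ -5.5143 + 0.089349*I)
l - 365 = (-193/35 + I*√137/131) - 365 = -12968/35 + I*√137/131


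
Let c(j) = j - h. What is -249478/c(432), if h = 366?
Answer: -124739/33 ≈ -3780.0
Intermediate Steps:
c(j) = -366 + j (c(j) = j - 1*366 = j - 366 = -366 + j)
-249478/c(432) = -249478/(-366 + 432) = -249478/66 = -249478*1/66 = -124739/33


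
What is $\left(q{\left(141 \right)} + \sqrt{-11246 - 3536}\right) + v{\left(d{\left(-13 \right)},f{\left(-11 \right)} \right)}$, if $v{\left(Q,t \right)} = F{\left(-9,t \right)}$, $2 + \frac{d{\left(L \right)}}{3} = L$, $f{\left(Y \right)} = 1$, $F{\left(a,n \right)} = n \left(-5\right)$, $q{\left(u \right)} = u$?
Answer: $136 + i \sqrt{14782} \approx 136.0 + 121.58 i$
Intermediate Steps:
$F{\left(a,n \right)} = - 5 n$
$d{\left(L \right)} = -6 + 3 L$
$v{\left(Q,t \right)} = - 5 t$
$\left(q{\left(141 \right)} + \sqrt{-11246 - 3536}\right) + v{\left(d{\left(-13 \right)},f{\left(-11 \right)} \right)} = \left(141 + \sqrt{-11246 - 3536}\right) - 5 = \left(141 + \sqrt{-14782}\right) - 5 = \left(141 + i \sqrt{14782}\right) - 5 = 136 + i \sqrt{14782}$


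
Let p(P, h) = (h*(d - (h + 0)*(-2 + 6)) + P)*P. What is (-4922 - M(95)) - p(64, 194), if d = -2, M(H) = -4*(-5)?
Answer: 9650610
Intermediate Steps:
M(H) = 20
p(P, h) = P*(P + h*(-2 - 4*h)) (p(P, h) = (h*(-2 - (h + 0)*(-2 + 6)) + P)*P = (h*(-2 - h*4) + P)*P = (h*(-2 - 4*h) + P)*P = (P + h*(-2 - 4*h))*P = P*(P + h*(-2 - 4*h)))
(-4922 - M(95)) - p(64, 194) = (-4922 - 1*20) - 64*(64 - 4*194² - 2*194) = (-4922 - 20) - 64*(64 - 4*37636 - 388) = -4942 - 64*(64 - 150544 - 388) = -4942 - 64*(-150868) = -4942 - 1*(-9655552) = -4942 + 9655552 = 9650610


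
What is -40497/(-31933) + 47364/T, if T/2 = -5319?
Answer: -180277921/56617209 ≈ -3.1842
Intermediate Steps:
T = -10638 (T = 2*(-5319) = -10638)
-40497/(-31933) + 47364/T = -40497/(-31933) + 47364/(-10638) = -40497*(-1/31933) + 47364*(-1/10638) = 40497/31933 - 7894/1773 = -180277921/56617209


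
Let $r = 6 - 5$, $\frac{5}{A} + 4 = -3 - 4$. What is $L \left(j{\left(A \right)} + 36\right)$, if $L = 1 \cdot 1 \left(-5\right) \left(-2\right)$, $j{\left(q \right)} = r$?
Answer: $370$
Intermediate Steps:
$A = - \frac{5}{11}$ ($A = \frac{5}{-4 - 7} = \frac{5}{-11} = 5 \left(- \frac{1}{11}\right) = - \frac{5}{11} \approx -0.45455$)
$r = 1$ ($r = 6 - 5 = 1$)
$j{\left(q \right)} = 1$
$L = 10$ ($L = 1 \left(\left(-5\right) \left(-2\right)\right) = 1 \cdot 10 = 10$)
$L \left(j{\left(A \right)} + 36\right) = 10 \left(1 + 36\right) = 10 \cdot 37 = 370$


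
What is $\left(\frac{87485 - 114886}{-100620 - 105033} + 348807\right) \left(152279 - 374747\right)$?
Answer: $- \frac{5319449653934032}{68551} \approx -7.7598 \cdot 10^{10}$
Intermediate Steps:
$\left(\frac{87485 - 114886}{-100620 - 105033} + 348807\right) \left(152279 - 374747\right) = \left(- \frac{27401}{-205653} + 348807\right) \left(-222468\right) = \left(\left(-27401\right) \left(- \frac{1}{205653}\right) + 348807\right) \left(-222468\right) = \left(\frac{27401}{205653} + 348807\right) \left(-222468\right) = \frac{71733233372}{205653} \left(-222468\right) = - \frac{5319449653934032}{68551}$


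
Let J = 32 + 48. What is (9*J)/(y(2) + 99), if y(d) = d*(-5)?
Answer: 720/89 ≈ 8.0899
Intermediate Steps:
y(d) = -5*d
J = 80
(9*J)/(y(2) + 99) = (9*80)/(-5*2 + 99) = 720/(-10 + 99) = 720/89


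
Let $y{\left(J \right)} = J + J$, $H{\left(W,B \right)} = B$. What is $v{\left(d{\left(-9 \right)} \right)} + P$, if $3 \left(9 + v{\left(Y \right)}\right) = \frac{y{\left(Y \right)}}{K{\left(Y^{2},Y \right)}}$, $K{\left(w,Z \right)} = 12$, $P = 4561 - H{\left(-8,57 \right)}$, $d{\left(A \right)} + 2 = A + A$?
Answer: $\frac{40445}{9} \approx 4493.9$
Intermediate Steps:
$y{\left(J \right)} = 2 J$
$d{\left(A \right)} = -2 + 2 A$ ($d{\left(A \right)} = -2 + \left(A + A\right) = -2 + 2 A$)
$P = 4504$ ($P = 4561 - 57 = 4504$)
$v{\left(Y \right)} = -9 + \frac{Y}{18}$ ($v{\left(Y \right)} = -9 + \frac{2 Y \frac{1}{12}}{3} = -9 + \frac{\frac{1}{6} Y}{3} = -9 + \frac{Y}{18}$)
$v{\left(d{\left(-9 \right)} \right)} + P = \left(-9 + \frac{-2 + 2 \left(-9\right)}{18}\right) + 4504 = \left(-9 + \frac{-2 - 18}{18}\right) + 4504 = \left(-9 + \frac{1}{18} \left(-20\right)\right) + 4504 = \left(-9 - \frac{10}{9}\right) + 4504 = - \frac{91}{9} + 4504 = \frac{40445}{9}$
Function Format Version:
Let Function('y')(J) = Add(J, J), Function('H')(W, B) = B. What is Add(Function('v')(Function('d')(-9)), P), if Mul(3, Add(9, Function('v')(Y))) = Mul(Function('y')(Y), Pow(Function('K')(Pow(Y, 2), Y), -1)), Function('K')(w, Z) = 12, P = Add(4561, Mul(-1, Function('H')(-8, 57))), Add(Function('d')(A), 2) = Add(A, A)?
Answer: Rational(40445, 9) ≈ 4493.9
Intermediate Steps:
Function('y')(J) = Mul(2, J)
Function('d')(A) = Add(-2, Mul(2, A)) (Function('d')(A) = Add(-2, Add(A, A)) = Add(-2, Mul(2, A)))
P = 4504 (P = Add(4561, Mul(-1, 57)) = Add(4561, -57) = 4504)
Function('v')(Y) = Add(-9, Mul(Rational(1, 18), Y)) (Function('v')(Y) = Add(-9, Mul(Rational(1, 3), Mul(Mul(2, Y), Pow(12, -1)))) = Add(-9, Mul(Rational(1, 3), Mul(Mul(2, Y), Rational(1, 12)))) = Add(-9, Mul(Rational(1, 3), Mul(Rational(1, 6), Y))) = Add(-9, Mul(Rational(1, 18), Y)))
Add(Function('v')(Function('d')(-9)), P) = Add(Add(-9, Mul(Rational(1, 18), Add(-2, Mul(2, -9)))), 4504) = Add(Add(-9, Mul(Rational(1, 18), Add(-2, -18))), 4504) = Add(Add(-9, Mul(Rational(1, 18), -20)), 4504) = Add(Add(-9, Rational(-10, 9)), 4504) = Add(Rational(-91, 9), 4504) = Rational(40445, 9)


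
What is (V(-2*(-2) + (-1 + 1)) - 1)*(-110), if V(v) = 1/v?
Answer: 165/2 ≈ 82.500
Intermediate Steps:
(V(-2*(-2) + (-1 + 1)) - 1)*(-110) = (1/(-2*(-2) + (-1 + 1)) - 1)*(-110) = (1/(4 + 0) - 1)*(-110) = (1/4 - 1)*(-110) = (¼ - 1)*(-110) = -¾*(-110) = 165/2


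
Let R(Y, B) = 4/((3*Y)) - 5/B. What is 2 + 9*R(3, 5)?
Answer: -3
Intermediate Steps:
R(Y, B) = -5/B + 4/(3*Y) (R(Y, B) = 4*(1/(3*Y)) - 5/B = 4/(3*Y) - 5/B = -5/B + 4/(3*Y))
2 + 9*R(3, 5) = 2 + 9*(-5/5 + (4/3)/3) = 2 + 9*(-5*1/5 + (4/3)*(1/3)) = 2 + 9*(-1 + 4/9) = 2 + 9*(-5/9) = 2 - 5 = -3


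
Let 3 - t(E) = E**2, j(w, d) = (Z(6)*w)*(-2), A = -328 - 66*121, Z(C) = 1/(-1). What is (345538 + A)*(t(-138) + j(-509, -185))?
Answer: -6764376216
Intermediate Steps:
Z(C) = -1
A = -8314 (A = -328 - 7986 = -8314)
j(w, d) = 2*w (j(w, d) = -w*(-2) = 2*w)
t(E) = 3 - E**2
(345538 + A)*(t(-138) + j(-509, -185)) = (345538 - 8314)*((3 - 1*(-138)**2) + 2*(-509)) = 337224*((3 - 1*19044) - 1018) = 337224*((3 - 19044) - 1018) = 337224*(-19041 - 1018) = 337224*(-20059) = -6764376216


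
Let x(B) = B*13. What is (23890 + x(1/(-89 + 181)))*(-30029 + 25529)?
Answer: -2472629625/23 ≈ -1.0751e+8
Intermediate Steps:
x(B) = 13*B
(23890 + x(1/(-89 + 181)))*(-30029 + 25529) = (23890 + 13/(-89 + 181))*(-30029 + 25529) = (23890 + 13/92)*(-4500) = (2197893/92)*(-4500) = -2472629625/23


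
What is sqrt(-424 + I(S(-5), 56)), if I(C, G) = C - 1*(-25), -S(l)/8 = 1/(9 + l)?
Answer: I*sqrt(401) ≈ 20.025*I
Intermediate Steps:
S(l) = -8/(9 + l)
I(C, G) = 25 + C (I(C, G) = C + 25 = 25 + C)
sqrt(-424 + I(S(-5), 56)) = sqrt(-424 + (25 - 8/(9 - 5))) = sqrt(-424 + (25 - 8/4)) = sqrt(-424 + (25 - 8*1/4)) = sqrt(-424 + (25 - 2)) = sqrt(-424 + 23) = sqrt(-401) = I*sqrt(401)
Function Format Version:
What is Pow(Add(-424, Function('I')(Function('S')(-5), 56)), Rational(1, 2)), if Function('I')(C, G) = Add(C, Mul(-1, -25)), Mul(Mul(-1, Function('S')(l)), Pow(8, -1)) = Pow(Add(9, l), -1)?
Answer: Mul(I, Pow(401, Rational(1, 2))) ≈ Mul(20.025, I)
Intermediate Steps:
Function('S')(l) = Mul(-8, Pow(Add(9, l), -1))
Function('I')(C, G) = Add(25, C) (Function('I')(C, G) = Add(C, 25) = Add(25, C))
Pow(Add(-424, Function('I')(Function('S')(-5), 56)), Rational(1, 2)) = Pow(Add(-424, Add(25, Mul(-8, Pow(Add(9, -5), -1)))), Rational(1, 2)) = Pow(Add(-424, Add(25, Mul(-8, Pow(4, -1)))), Rational(1, 2)) = Pow(Add(-424, Add(25, Mul(-8, Rational(1, 4)))), Rational(1, 2)) = Pow(Add(-424, Add(25, -2)), Rational(1, 2)) = Pow(Add(-424, 23), Rational(1, 2)) = Pow(-401, Rational(1, 2)) = Mul(I, Pow(401, Rational(1, 2)))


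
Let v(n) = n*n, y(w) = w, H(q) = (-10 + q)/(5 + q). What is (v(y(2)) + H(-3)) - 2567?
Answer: -5139/2 ≈ -2569.5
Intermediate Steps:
H(q) = (-10 + q)/(5 + q)
v(n) = n²
(v(y(2)) + H(-3)) - 2567 = (2² + (-10 - 3)/(5 - 3)) - 2567 = (4 - 13/2) - 2567 = -5/2 - 2567 = -5139/2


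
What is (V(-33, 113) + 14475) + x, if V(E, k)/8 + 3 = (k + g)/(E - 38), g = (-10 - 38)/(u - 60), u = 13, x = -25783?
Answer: -37857756/3337 ≈ -11345.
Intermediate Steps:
g = 48/47 (g = (-10 - 38)/(13 - 60) = -48/(-47) = -48*(-1/47) = 48/47 ≈ 1.0213)
V(E, k) = -24 + 8*(48/47 + k)/(-38 + E) (V(E, k) = -24 + 8*((k + 48/47)/(E - 38)) = -24 + 8*((48/47 + k)/(-38 + E)) = -24 + 8*(48/47 + k)/(-38 + E))
(V(-33, 113) + 14475) + x = (8*(5406 - 141*(-33) + 47*113)/(47*(-38 - 33)) + 14475) - 25783 = ((8/47)*(5406 + 4653 + 5311)/(-71) + 14475) - 25783 = ((8/47)*(-1/71)*15370 + 14475) - 25783 = (-122960/3337 + 14475) - 25783 = 48180115/3337 - 25783 = -37857756/3337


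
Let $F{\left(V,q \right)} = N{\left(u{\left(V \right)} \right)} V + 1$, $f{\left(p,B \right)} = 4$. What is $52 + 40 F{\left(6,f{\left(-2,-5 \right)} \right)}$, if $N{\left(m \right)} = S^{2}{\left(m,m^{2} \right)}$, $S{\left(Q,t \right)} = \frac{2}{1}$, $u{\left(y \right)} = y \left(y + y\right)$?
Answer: $1052$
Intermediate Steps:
$u{\left(y \right)} = 2 y^{2}$ ($u{\left(y \right)} = y 2 y = 2 y^{2}$)
$S{\left(Q,t \right)} = 2$ ($S{\left(Q,t \right)} = 2 \cdot 1 = 2$)
$N{\left(m \right)} = 4$ ($N{\left(m \right)} = 2^{2} = 4$)
$F{\left(V,q \right)} = 1 + 4 V$ ($F{\left(V,q \right)} = 4 V + 1 = 1 + 4 V$)
$52 + 40 F{\left(6,f{\left(-2,-5 \right)} \right)} = 52 + 40 \left(1 + 4 \cdot 6\right) = 52 + 40 \left(1 + 24\right) = 52 + 40 \cdot 25 = 52 + 1000 = 1052$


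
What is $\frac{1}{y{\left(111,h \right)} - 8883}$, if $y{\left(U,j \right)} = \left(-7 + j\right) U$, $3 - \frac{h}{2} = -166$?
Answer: $\frac{1}{27858} \approx 3.5896 \cdot 10^{-5}$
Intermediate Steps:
$h = 338$ ($h = 6 - -332 = 6 + 332 = 338$)
$y{\left(U,j \right)} = U \left(-7 + j\right)$
$\frac{1}{y{\left(111,h \right)} - 8883} = \frac{1}{111 \left(-7 + 338\right) - 8883} = \frac{1}{111 \cdot 331 - 8883} = \frac{1}{36741 - 8883} = \frac{1}{27858}$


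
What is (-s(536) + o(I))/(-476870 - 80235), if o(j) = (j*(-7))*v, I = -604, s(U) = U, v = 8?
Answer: -33288/557105 ≈ -0.059752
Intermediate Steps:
o(j) = -56*j (o(j) = (j*(-7))*8 = -7*j*8 = -56*j)
(-s(536) + o(I))/(-476870 - 80235) = (-1*536 - 56*(-604))/(-476870 - 80235) = (-536 + 33824)/(-557105) = 33288*(-1/557105) = -33288/557105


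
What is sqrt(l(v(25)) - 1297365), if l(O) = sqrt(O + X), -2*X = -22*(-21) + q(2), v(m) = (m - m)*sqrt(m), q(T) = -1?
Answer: sqrt(-5189460 + 2*I*sqrt(922))/2 ≈ 0.0066646 + 1139.0*I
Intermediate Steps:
v(m) = 0 (v(m) = 0*sqrt(m) = 0)
X = -461/2 (X = -(-22*(-21) - 1)/2 = -(462 - 1)/2 = -1/2*461 = -461/2 ≈ -230.50)
l(O) = sqrt(-461/2 + O) (l(O) = sqrt(O - 461/2) = sqrt(-461/2 + O))
sqrt(l(v(25)) - 1297365) = sqrt(sqrt(-922 + 4*0)/2 - 1297365) = sqrt(sqrt(-922 + 0)/2 - 1297365) = sqrt(sqrt(-922)/2 - 1297365) = sqrt((I*sqrt(922))/2 - 1297365) = sqrt(I*sqrt(922)/2 - 1297365) = sqrt(-1297365 + I*sqrt(922)/2)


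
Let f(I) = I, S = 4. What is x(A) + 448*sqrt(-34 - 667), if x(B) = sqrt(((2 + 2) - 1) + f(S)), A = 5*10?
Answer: sqrt(7) + 448*I*sqrt(701) ≈ 2.6458 + 11861.0*I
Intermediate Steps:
A = 50
x(B) = sqrt(7) (x(B) = sqrt(((2 + 2) - 1) + 4) = sqrt((4 - 1) + 4) = sqrt(3 + 4) = sqrt(7))
x(A) + 448*sqrt(-34 - 667) = sqrt(7) + 448*sqrt(-34 - 667) = sqrt(7) + 448*sqrt(-701) = sqrt(7) + 448*(I*sqrt(701)) = sqrt(7) + 448*I*sqrt(701)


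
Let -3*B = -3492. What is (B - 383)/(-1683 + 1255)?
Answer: -781/428 ≈ -1.8248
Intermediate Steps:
B = 1164 (B = -⅓*(-3492) = 1164)
(B - 383)/(-1683 + 1255) = (1164 - 383)/(-1683 + 1255) = 781/(-428) = 781*(-1/428) = -781/428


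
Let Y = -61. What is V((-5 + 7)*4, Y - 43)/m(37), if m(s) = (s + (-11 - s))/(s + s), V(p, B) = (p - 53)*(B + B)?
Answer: -692640/11 ≈ -62967.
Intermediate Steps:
V(p, B) = 2*B*(-53 + p) (V(p, B) = (-53 + p)*(2*B) = 2*B*(-53 + p))
m(s) = -11/(2*s) (m(s) = -11*1/(2*s) = -11/(2*s))
V((-5 + 7)*4, Y - 43)/m(37) = (2*(-61 - 43)*(-53 + (-5 + 7)*4))/((-11/2/37)) = (2*(-104)*(-53 + 2*4))/((-11/2*1/37)) = (2*(-104)*(-53 + 8))/(-11/74) = (2*(-104)*(-45))*(-74/11) = 9360*(-74/11) = -692640/11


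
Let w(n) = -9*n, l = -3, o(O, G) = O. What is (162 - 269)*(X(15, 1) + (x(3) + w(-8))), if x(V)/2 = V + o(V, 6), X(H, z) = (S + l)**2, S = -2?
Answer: -11663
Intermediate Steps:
X(H, z) = 25 (X(H, z) = (-2 - 3)**2 = (-5)**2 = 25)
x(V) = 4*V (x(V) = 2*(V + V) = 2*(2*V) = 4*V)
(162 - 269)*(X(15, 1) + (x(3) + w(-8))) = (162 - 269)*(25 + (4*3 - 9*(-8))) = -107*(25 + (12 + 72)) = -107*(25 + 84) = -107*109 = -11663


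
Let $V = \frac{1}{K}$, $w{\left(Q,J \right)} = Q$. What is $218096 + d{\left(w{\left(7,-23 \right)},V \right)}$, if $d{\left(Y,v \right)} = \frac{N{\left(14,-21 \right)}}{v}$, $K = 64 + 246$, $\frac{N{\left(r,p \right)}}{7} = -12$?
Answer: $192056$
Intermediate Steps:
$N{\left(r,p \right)} = -84$ ($N{\left(r,p \right)} = 7 \left(-12\right) = -84$)
$K = 310$
$V = \frac{1}{310} \approx 0.0032258$
$d{\left(Y,v \right)} = - \frac{84}{v}$
$218096 + d{\left(w{\left(7,-23 \right)},V \right)} = 218096 - 84 \frac{1}{\frac{1}{310}} = 218096 - 26040 = 192056$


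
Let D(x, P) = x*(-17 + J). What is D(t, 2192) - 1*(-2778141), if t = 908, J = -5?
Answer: 2758165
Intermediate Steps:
D(x, P) = -22*x (D(x, P) = x*(-17 - 5) = x*(-22) = -22*x)
D(t, 2192) - 1*(-2778141) = -22*908 - 1*(-2778141) = -19976 + 2778141 = 2758165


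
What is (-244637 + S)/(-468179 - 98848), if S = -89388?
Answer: 334025/567027 ≈ 0.58908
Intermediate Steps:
(-244637 + S)/(-468179 - 98848) = (-244637 - 89388)/(-468179 - 98848) = -334025/(-567027) = -334025*(-1/567027) = 334025/567027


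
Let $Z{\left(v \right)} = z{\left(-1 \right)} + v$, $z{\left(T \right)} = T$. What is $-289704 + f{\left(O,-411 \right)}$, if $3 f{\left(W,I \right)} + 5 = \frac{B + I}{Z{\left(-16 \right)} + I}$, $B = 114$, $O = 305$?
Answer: $- \frac{371981779}{1284} \approx -2.8971 \cdot 10^{5}$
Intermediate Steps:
$Z{\left(v \right)} = -1 + v$
$f{\left(W,I \right)} = - \frac{5}{3} + \frac{114 + I}{3 \left(-17 + I\right)}$ ($f{\left(W,I \right)} = - \frac{5}{3} + \frac{\left(114 + I\right) \frac{1}{\left(-1 - 16\right) + I}}{3} = - \frac{5}{3} + \frac{\left(114 + I\right) \frac{1}{-17 + I}}{3} = - \frac{5}{3} + \frac{\frac{1}{-17 + I} \left(114 + I\right)}{3} = - \frac{5}{3} + \frac{114 + I}{3 \left(-17 + I\right)}$)
$-289704 + f{\left(O,-411 \right)} = -289704 + \frac{199 - -1644}{3 \left(-17 - 411\right)} = -289704 + \frac{199 + 1644}{3 \left(-428\right)} = -289704 + \frac{1}{3} \left(- \frac{1}{428}\right) 1843 = -289704 - \frac{1843}{1284} = - \frac{371981779}{1284}$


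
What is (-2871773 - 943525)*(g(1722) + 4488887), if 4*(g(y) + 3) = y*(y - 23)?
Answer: -19917013502943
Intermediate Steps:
g(y) = -3 + y*(-23 + y)/4 (g(y) = -3 + (y*(y - 23))/4 = -3 + (y*(-23 + y))/4 = -3 + y*(-23 + y)/4)
(-2871773 - 943525)*(g(1722) + 4488887) = (-2871773 - 943525)*((-3 - 23/4*1722 + (¼)*1722²) + 4488887) = -3815298*((-3 - 19803/2 + (¼)*2965284) + 4488887) = -3815298*((-3 - 19803/2 + 741321) + 4488887) = -3815298*(1462833/2 + 4488887) = -3815298*10440607/2 = -19917013502943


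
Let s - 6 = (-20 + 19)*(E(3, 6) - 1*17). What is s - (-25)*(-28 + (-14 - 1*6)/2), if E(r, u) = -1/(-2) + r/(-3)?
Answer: -1853/2 ≈ -926.50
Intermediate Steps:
E(r, u) = ½ - r/3 (E(r, u) = -1*(-½) + r*(-⅓) = ½ - r/3)
s = 47/2 (s = 6 + (-20 + 19)*((½ - ⅓*3) - 1*17) = 6 - ((½ - 1) - 17) = 6 - (-½ - 17) = 6 - 1*(-35/2) = 6 + 35/2 = 47/2 ≈ 23.500)
s - (-25)*(-28 + (-14 - 1*6)/2) = 47/2 - (-25)*(-28 + (-14 - 1*6)/2) = 47/2 - (-25)*(-28 + (-14 - 6)*(½)) = 47/2 - (-25)*(-28 - 20*½) = 47/2 - (-25)*(-28 - 10) = 47/2 - (-25)*(-38) = 47/2 - 1*950 = 47/2 - 950 = -1853/2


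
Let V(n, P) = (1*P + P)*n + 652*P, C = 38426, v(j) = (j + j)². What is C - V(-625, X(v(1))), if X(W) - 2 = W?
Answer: 42014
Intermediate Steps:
v(j) = 4*j² (v(j) = (2*j)² = 4*j²)
X(W) = 2 + W
V(n, P) = 652*P + 2*P*n (V(n, P) = (P + P)*n + 652*P = (2*P)*n + 652*P = 2*P*n + 652*P = 652*P + 2*P*n)
C - V(-625, X(v(1))) = 38426 - 2*(2 + 4*1²)*(326 - 625) = 38426 - 2*(2 + 4*1)*(-299) = 38426 - 2*(2 + 4)*(-299) = 38426 - 2*6*(-299) = 38426 - 1*(-3588) = 38426 + 3588 = 42014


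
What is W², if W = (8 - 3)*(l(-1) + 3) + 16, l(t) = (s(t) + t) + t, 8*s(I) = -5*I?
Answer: 37249/64 ≈ 582.02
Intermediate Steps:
s(I) = -5*I/8 (s(I) = (-5*I)/8 = -5*I/8)
l(t) = 11*t/8 (l(t) = (-5*t/8 + t) + t = 3*t/8 + t = 11*t/8)
W = 193/8 (W = (8 - 3)*((11/8)*(-1) + 3) + 16 = 5*(-11/8 + 3) + 16 = 5*(13/8) + 16 = 65/8 + 16 = 193/8 ≈ 24.125)
W² = (193/8)² = 37249/64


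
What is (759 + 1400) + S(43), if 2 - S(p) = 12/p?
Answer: 92911/43 ≈ 2160.7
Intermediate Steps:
S(p) = 2 - 12/p
(759 + 1400) + S(43) = (759 + 1400) + (2 - 12/43) = 2159 + (2 - 12*1/43) = 2159 + (2 - 12/43) = 2159 + 74/43 = 92911/43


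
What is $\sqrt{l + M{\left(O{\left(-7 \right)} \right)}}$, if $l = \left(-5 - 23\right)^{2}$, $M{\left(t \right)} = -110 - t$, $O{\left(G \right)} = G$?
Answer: $\sqrt{681} \approx 26.096$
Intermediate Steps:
$l = 784$ ($l = \left(-5 - 23\right)^{2} = \left(-28\right)^{2} = 784$)
$\sqrt{l + M{\left(O{\left(-7 \right)} \right)}} = \sqrt{784 - 103} = \sqrt{681}$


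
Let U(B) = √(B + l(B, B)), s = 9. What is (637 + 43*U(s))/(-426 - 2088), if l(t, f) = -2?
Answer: -637/2514 - 43*√7/2514 ≈ -0.29863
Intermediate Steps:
U(B) = √(-2 + B) (U(B) = √(B - 2) = √(-2 + B))
(637 + 43*U(s))/(-426 - 2088) = (637 + 43*√(-2 + 9))/(-426 - 2088) = (637 + 43*√7)/(-2514) = (637 + 43*√7)*(-1/2514) = -637/2514 - 43*√7/2514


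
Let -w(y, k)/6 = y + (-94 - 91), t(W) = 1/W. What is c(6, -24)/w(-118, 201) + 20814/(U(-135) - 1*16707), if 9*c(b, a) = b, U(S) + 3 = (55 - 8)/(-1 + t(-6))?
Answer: -22066733/17763678 ≈ -1.2422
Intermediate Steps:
U(S) = -303/7 (U(S) = -3 + (55 - 8)/(-1 + 1/(-6)) = -3 + 47/(-1 - 1/6) = -3 + 47/(-7/6) = -3 + 47*(-6/7) = -3 - 282/7 = -303/7)
c(b, a) = b/9
w(y, k) = 1110 - 6*y (w(y, k) = -6*(y + (-94 - 91)) = -6*(y - 185) = -6*(-185 + y) = 1110 - 6*y)
c(6, -24)/w(-118, 201) + 20814/(U(-135) - 1*16707) = ((1/9)*6)/(1110 - 6*(-118)) + 20814/(-303/7 - 1*16707) = 2/(3*(1110 + 708)) + 20814/(-303/7 - 16707) = (2/3)/1818 + 20814/(-117252/7) = (2/3)*(1/1818) + 20814*(-7/117252) = 1/2727 - 24283/19542 = -22066733/17763678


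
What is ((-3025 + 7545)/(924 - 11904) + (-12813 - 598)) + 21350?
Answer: 4358285/549 ≈ 7938.6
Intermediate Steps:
((-3025 + 7545)/(924 - 11904) + (-12813 - 598)) + 21350 = (4520/(-10980) - 13411) + 21350 = (4520*(-1/10980) - 13411) + 21350 = (-226/549 - 13411) + 21350 = -7362865/549 + 21350 = 4358285/549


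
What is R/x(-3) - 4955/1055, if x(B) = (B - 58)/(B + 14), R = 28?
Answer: -125439/12871 ≈ -9.7459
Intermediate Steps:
x(B) = (-58 + B)/(14 + B)
R/x(-3) - 4955/1055 = 28/(((-58 - 3)/(14 - 3))) - 4955/1055 = 28/((-61/11)) - 4955*1/1055 = 28/(((1/11)*(-61))) - 991/211 = 28/(-61/11) - 991/211 = 28*(-11/61) - 991/211 = -308/61 - 991/211 = -125439/12871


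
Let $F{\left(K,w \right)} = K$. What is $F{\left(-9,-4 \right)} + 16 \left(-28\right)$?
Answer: $-457$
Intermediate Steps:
$F{\left(-9,-4 \right)} + 16 \left(-28\right) = -9 + 16 \left(-28\right) = -9 - 448 = -457$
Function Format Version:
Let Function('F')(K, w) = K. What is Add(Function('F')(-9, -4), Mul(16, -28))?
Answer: -457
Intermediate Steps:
Add(Function('F')(-9, -4), Mul(16, -28)) = Add(-9, Mul(16, -28)) = Add(-9, -448) = -457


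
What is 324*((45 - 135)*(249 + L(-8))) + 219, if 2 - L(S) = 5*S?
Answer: -8485341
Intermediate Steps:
L(S) = 2 - 5*S
324*((45 - 135)*(249 + L(-8))) + 219 = 324*((45 - 135)*(249 + (2 - 5*(-8)))) + 219 = 324*(-90*(249 + (2 + 40))) + 219 = 324*(-90*(249 + 42)) + 219 = 324*(-90*291) + 219 = 324*(-26190) + 219 = -8485560 + 219 = -8485341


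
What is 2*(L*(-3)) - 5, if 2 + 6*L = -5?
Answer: 2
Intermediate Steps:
L = -7/6 (L = -⅓ + (⅙)*(-5) = -⅓ - ⅚ = -7/6 ≈ -1.1667)
2*(L*(-3)) - 5 = 2*(-7/6*(-3)) - 5 = 2*(7/2) - 5 = 7 - 5 = 2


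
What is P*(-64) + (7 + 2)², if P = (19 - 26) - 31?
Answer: 2513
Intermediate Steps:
P = -38 (P = -7 - 31 = -38)
P*(-64) + (7 + 2)² = -38*(-64) + (7 + 2)² = 2432 + 9² = 2432 + 81 = 2513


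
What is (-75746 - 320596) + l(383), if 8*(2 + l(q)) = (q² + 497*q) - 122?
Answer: -1416917/4 ≈ -3.5423e+5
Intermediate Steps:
l(q) = -69/4 + q²/8 + 497*q/8 (l(q) = -2 + ((q² + 497*q) - 122)/8 = -2 + (-122 + q² + 497*q)/8 = -2 + (-61/4 + q²/8 + 497*q/8) = -69/4 + q²/8 + 497*q/8)
(-75746 - 320596) + l(383) = (-75746 - 320596) + (-69/4 + (⅛)*383² + (497/8)*383) = -396342 + (-69/4 + (⅛)*146689 + 190351/8) = -396342 + (-69/4 + 146689/8 + 190351/8) = -396342 + 168451/4 = -1416917/4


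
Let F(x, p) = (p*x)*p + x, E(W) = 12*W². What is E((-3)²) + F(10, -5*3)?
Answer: 3232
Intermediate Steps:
F(x, p) = x + x*p² (F(x, p) = x*p² + x = x + x*p²)
E((-3)²) + F(10, -5*3) = 12*((-3)²)² + 10*(1 + (-5*3)²) = 12*9² + 10*(1 + (-15)²) = 12*81 + 10*(1 + 225) = 972 + 10*226 = 972 + 2260 = 3232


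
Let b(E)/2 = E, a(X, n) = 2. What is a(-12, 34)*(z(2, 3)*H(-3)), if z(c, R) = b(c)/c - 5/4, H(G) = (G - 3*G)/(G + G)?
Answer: -3/2 ≈ -1.5000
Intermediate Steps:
b(E) = 2*E
H(G) = -1 (H(G) = (-2*G)/((2*G)) = (-2*G)*(1/(2*G)) = -1)
z(c, R) = ¾ (z(c, R) = (2*c)/c - 5/4 = 2 - 5*¼ = 2 - 5/4 = ¾)
a(-12, 34)*(z(2, 3)*H(-3)) = 2*((¾)*(-1)) = 2*(-¾) = -3/2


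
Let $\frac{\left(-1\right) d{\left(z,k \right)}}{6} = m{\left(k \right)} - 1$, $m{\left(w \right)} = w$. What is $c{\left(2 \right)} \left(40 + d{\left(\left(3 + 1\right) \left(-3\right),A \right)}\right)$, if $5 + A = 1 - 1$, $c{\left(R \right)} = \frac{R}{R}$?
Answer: $76$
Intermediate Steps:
$c{\left(R \right)} = 1$
$A = -5$ ($A = -5 + \left(1 - 1\right) = -5 + 0 = -5$)
$d{\left(z,k \right)} = 6 - 6 k$ ($d{\left(z,k \right)} = - 6 \left(k - 1\right) = - 6 \left(-1 + k\right) = 6 - 6 k$)
$c{\left(2 \right)} \left(40 + d{\left(\left(3 + 1\right) \left(-3\right),A \right)}\right) = 1 \left(40 + \left(6 - -30\right)\right) = 1 \left(40 + \left(6 + 30\right)\right) = 1 \left(40 + 36\right) = 1 \cdot 76 = 76$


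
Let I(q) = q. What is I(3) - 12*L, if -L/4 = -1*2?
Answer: -93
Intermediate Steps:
L = 8 (L = -(-4)*2 = -4*(-2) = 8)
I(3) - 12*L = 3 - 12*8 = 3 - 96 = -93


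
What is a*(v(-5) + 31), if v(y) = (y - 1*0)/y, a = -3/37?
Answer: -96/37 ≈ -2.5946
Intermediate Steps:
a = -3/37 (a = -3*1/37 = -3/37 ≈ -0.081081)
v(y) = 1 (v(y) = (y + 0)/y = y/y = 1)
a*(v(-5) + 31) = -3*(1 + 31)/37 = -3/37*32 = -96/37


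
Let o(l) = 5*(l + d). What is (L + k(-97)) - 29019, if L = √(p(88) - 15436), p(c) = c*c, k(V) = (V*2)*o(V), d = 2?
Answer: 63131 + 2*I*√1923 ≈ 63131.0 + 87.704*I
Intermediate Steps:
o(l) = 10 + 5*l (o(l) = 5*(l + 2) = 5*(2 + l) = 10 + 5*l)
k(V) = 2*V*(10 + 5*V) (k(V) = (V*2)*(10 + 5*V) = (2*V)*(10 + 5*V) = 2*V*(10 + 5*V))
p(c) = c²
L = 2*I*√1923 (L = √(88² - 15436) = √(7744 - 15436) = √(-7692) = 2*I*√1923 ≈ 87.704*I)
(L + k(-97)) - 29019 = (2*I*√1923 + 10*(-97)*(2 - 97)) - 29019 = (2*I*√1923 + 10*(-97)*(-95)) - 29019 = (2*I*√1923 + 92150) - 29019 = (92150 + 2*I*√1923) - 29019 = 63131 + 2*I*√1923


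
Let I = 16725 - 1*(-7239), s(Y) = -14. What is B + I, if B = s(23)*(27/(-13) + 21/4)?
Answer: 621909/26 ≈ 23920.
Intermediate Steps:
I = 23964 (I = 16725 + 7239 = 23964)
B = -1155/26 (B = -14*(27/(-13) + 21/4) = -14*(27*(-1/13) + 21*(1/4)) = -14*(-27/13 + 21/4) = -14*165/52 = -1155/26 ≈ -44.423)
B + I = -1155/26 + 23964 = 621909/26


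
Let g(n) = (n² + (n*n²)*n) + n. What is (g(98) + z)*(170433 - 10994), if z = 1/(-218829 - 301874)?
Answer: 7658339651255012167/520703 ≈ 1.4708e+13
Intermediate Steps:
z = -1/520703 (z = 1/(-520703) = -1/520703 ≈ -1.9205e-6)
g(n) = n + n² + n⁴ (g(n) = (n² + n³*n) + n = (n² + n⁴) + n = n + n² + n⁴)
(g(98) + z)*(170433 - 10994) = (98*(1 + 98 + 98³) - 1/520703)*(170433 - 10994) = (98*(1 + 98 + 941192) - 1/520703)*159439 = (98*941291 - 1/520703)*159439 = (92246518 - 1/520703)*159439 = (48033038662153/520703)*159439 = 7658339651255012167/520703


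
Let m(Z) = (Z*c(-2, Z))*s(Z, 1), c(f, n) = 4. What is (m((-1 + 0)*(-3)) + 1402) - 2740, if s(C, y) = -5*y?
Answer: -1398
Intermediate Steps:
m(Z) = -20*Z (m(Z) = (Z*4)*(-5*1) = (4*Z)*(-5) = -20*Z)
(m((-1 + 0)*(-3)) + 1402) - 2740 = (-20*(-1 + 0)*(-3) + 1402) - 2740 = (-(-20)*(-3) + 1402) - 2740 = (-20*3 + 1402) - 2740 = (-60 + 1402) - 2740 = 1342 - 2740 = -1398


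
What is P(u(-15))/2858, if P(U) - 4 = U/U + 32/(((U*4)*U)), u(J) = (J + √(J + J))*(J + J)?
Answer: (33750*√30 + 219377*I)/(9645750*(2*√30 + 13*I)) ≈ 0.0017495 + 7.8592e-9*I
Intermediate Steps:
u(J) = 2*J*(J + √2*√J) (u(J) = (J + √(2*J))*(2*J) = (J + √2*√J)*(2*J) = 2*J*(J + √2*√J))
P(U) = 5 + 8/U² (P(U) = 4 + (U/U + 32/(((U*4)*U))) = 4 + (1 + 32/(((4*U)*U))) = 4 + (1 + 32/((4*U²))) = 4 + (1 + 32*(1/(4*U²))) = 4 + (1 + 8/U²) = 5 + 8/U²)
P(u(-15))/2858 = (5 + 8/(2*(-15)² + 2*√2*(-15)^(3/2))²)/2858 = (5 + 8/(2*225 + 2*√2*(-15*I*√15))²)*(1/2858) = (5 + 8/(450 - 30*I*√30)²)*(1/2858) = 5/2858 + 4/(1429*(450 - 30*I*√30)²)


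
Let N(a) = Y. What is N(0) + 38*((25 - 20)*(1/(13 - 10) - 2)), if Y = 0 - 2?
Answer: -956/3 ≈ -318.67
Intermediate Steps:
Y = -2
N(a) = -2
N(0) + 38*((25 - 20)*(1/(13 - 10) - 2)) = -2 + 38*((25 - 20)*(1/(13 - 10) - 2)) = -2 + 38*(5*(1/3 - 2)) = -2 + 38*(5*(⅓ - 2)) = -2 + 38*(5*(-5/3)) = -2 + 38*(-25/3) = -2 - 950/3 = -956/3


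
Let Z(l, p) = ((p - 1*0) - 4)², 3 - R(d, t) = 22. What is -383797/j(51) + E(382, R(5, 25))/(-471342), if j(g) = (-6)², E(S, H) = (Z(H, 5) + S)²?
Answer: -30150821063/2828052 ≈ -10661.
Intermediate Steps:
R(d, t) = -19 (R(d, t) = 3 - 1*22 = 3 - 22 = -19)
Z(l, p) = (-4 + p)² (Z(l, p) = ((p + 0) - 4)² = (p - 4)² = (-4 + p)²)
E(S, H) = (1 + S)² (E(S, H) = ((-4 + 5)² + S)² = (1² + S)² = (1 + S)²)
j(g) = 36
-383797/j(51) + E(382, R(5, 25))/(-471342) = -383797/36 + (1 + 382)²/(-471342) = -383797*1/36 + 383²*(-1/471342) = -383797/36 + 146689*(-1/471342) = -383797/36 - 146689/471342 = -30150821063/2828052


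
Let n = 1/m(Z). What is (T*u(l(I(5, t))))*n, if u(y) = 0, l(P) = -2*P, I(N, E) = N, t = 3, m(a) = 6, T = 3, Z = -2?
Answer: 0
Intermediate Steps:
n = ⅙ (n = 1/6 = ⅙ ≈ 0.16667)
(T*u(l(I(5, t))))*n = (3*0)*(⅙) = 0*(⅙) = 0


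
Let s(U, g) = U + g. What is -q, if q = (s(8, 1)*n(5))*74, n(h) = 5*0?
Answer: 0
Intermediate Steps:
n(h) = 0
q = 0 (q = ((8 + 1)*0)*74 = (9*0)*74 = 0*74 = 0)
-q = -1*0 = 0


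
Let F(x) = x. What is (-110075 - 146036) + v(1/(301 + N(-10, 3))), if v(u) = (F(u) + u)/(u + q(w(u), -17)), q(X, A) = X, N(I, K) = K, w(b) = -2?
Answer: -155459379/607 ≈ -2.5611e+5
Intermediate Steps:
v(u) = 2*u/(-2 + u) (v(u) = (u + u)/(u - 2) = (2*u)/(-2 + u) = 2*u/(-2 + u))
(-110075 - 146036) + v(1/(301 + N(-10, 3))) = (-110075 - 146036) + 2/((301 + 3)*(-2 + 1/(301 + 3))) = -256111 + 2/(304*(-2 + 1/304)) = -256111 + 2*(1/304)/(-2 + 1/304) = -256111 + 2*(1/304)/(-607/304) = -256111 + 2*(1/304)*(-304/607) = -256111 - 2/607 = -155459379/607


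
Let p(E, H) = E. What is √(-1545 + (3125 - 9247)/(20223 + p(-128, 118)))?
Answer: I*√624007965215/20095 ≈ 39.31*I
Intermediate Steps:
√(-1545 + (3125 - 9247)/(20223 + p(-128, 118))) = √(-1545 + (3125 - 9247)/(20223 - 128)) = √(-1545 - 6122/20095) = √(-31052897/20095) = I*√624007965215/20095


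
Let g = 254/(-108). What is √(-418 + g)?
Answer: I*√136194/18 ≈ 20.502*I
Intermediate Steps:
g = -127/54 (g = 254*(-1/108) = -127/54 ≈ -2.3519)
√(-418 + g) = √(-418 - 127/54) = √(-22699/54) = I*√136194/18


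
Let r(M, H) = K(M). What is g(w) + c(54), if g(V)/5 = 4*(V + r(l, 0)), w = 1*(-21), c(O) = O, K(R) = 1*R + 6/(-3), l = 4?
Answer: -326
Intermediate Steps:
K(R) = -2 + R (K(R) = R + 6*(-⅓) = R - 2 = -2 + R)
r(M, H) = -2 + M
w = -21
g(V) = 40 + 20*V (g(V) = 5*(4*(V + (-2 + 4))) = 5*(4*(V + 2)) = 5*(4*(2 + V)) = 5*(8 + 4*V) = 40 + 20*V)
g(w) + c(54) = (40 + 20*(-21)) + 54 = (40 - 420) + 54 = -380 + 54 = -326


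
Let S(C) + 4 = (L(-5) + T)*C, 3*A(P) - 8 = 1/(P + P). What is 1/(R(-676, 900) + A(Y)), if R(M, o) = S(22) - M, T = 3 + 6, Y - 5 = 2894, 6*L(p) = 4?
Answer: 5798/5144759 ≈ 0.0011270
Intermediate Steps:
L(p) = ⅔ (L(p) = (⅙)*4 = ⅔)
Y = 2899 (Y = 5 + 2894 = 2899)
T = 9
A(P) = 8/3 + 1/(6*P) (A(P) = 8/3 + 1/(3*(P + P)) = 8/3 + 1/(3*((2*P))) = 8/3 + (1/(2*P))/3 = 8/3 + 1/(6*P))
S(C) = -4 + 29*C/3 (S(C) = -4 + (⅔ + 9)*C = -4 + 29*C/3)
R(M, o) = 626/3 - M (R(M, o) = (-4 + (29/3)*22) - M = (-4 + 638/3) - M = 626/3 - M)
1/(R(-676, 900) + A(Y)) = 1/((626/3 - 1*(-676)) + (⅙)*(1 + 16*2899)/2899) = 1/((626/3 + 676) + (⅙)*(1/2899)*(1 + 46384)) = 1/(2654/3 + (⅙)*(1/2899)*46385) = 1/(2654/3 + 46385/17394) = 1/(5144759/5798) = 5798/5144759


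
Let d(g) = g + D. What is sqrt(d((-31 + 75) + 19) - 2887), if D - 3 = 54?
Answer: I*sqrt(2767) ≈ 52.602*I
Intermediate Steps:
D = 57 (D = 3 + 54 = 57)
d(g) = 57 + g (d(g) = g + 57 = 57 + g)
sqrt(d((-31 + 75) + 19) - 2887) = sqrt((57 + ((-31 + 75) + 19)) - 2887) = sqrt((57 + (44 + 19)) - 2887) = sqrt((57 + 63) - 2887) = sqrt(120 - 2887) = sqrt(-2767) = I*sqrt(2767)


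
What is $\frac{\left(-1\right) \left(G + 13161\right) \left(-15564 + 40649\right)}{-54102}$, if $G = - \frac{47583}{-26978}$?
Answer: $\frac{2969269984495}{486521252} \approx 6103.1$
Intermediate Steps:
$G = \frac{47583}{26978}$ ($G = \left(-47583\right) \left(- \frac{1}{26978}\right) = \frac{47583}{26978} \approx 1.7638$)
$\frac{\left(-1\right) \left(G + 13161\right) \left(-15564 + 40649\right)}{-54102} = \frac{\left(-1\right) \left(\frac{47583}{26978} + 13161\right) \left(-15564 + 40649\right)}{-54102} = - \frac{355105041 \cdot 25085}{26978} \left(- \frac{1}{54102}\right) = \left(-1\right) \frac{8907809953485}{26978} \left(- \frac{1}{54102}\right) = \left(- \frac{8907809953485}{26978}\right) \left(- \frac{1}{54102}\right) = \frac{2969269984495}{486521252}$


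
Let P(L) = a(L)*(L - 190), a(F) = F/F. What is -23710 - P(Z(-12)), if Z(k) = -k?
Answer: -23532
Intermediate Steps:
a(F) = 1
P(L) = -190 + L (P(L) = 1*(L - 190) = 1*(-190 + L) = -190 + L)
-23710 - P(Z(-12)) = -23710 - (-190 - 1*(-12)) = -23710 - (-190 + 12) = -23710 - 1*(-178) = -23710 + 178 = -23532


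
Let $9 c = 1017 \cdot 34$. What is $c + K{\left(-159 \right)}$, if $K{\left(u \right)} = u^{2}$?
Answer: $29123$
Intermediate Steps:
$c = 3842$ ($c = \frac{1017 \cdot 34}{9} = \frac{1}{9} \cdot 34578 = 3842$)
$c + K{\left(-159 \right)} = 3842 + \left(-159\right)^{2} = 3842 + 25281 = 29123$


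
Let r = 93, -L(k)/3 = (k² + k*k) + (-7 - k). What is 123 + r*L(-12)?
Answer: -81624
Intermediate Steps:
L(k) = 21 - 6*k² + 3*k (L(k) = -3*((k² + k*k) + (-7 - k)) = -3*((k² + k²) + (-7 - k)) = -3*(2*k² + (-7 - k)) = -3*(-7 - k + 2*k²) = 21 - 6*k² + 3*k)
123 + r*L(-12) = 123 + 93*(21 - 6*(-12)² + 3*(-12)) = 123 + 93*(21 - 6*144 - 36) = 123 + 93*(21 - 864 - 36) = 123 + 93*(-879) = 123 - 81747 = -81624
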